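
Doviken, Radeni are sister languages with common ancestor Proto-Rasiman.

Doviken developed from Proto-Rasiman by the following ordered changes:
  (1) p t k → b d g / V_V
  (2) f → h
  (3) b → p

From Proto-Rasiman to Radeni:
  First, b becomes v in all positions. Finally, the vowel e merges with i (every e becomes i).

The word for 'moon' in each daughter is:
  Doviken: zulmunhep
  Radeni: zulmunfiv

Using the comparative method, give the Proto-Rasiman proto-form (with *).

Position 9: Doviken has p, Radeni has v. Taking the neighbouring segments as reconstructed: Doviken p could go back to *p or *b; Radeni v could go back to *b or *v — the one source consistent with every daughter is *b.
Position 8: Doviken has e, Radeni has i. Doviken preserves e here (none of its changes turn any other segment into e), so the proto-segment is *e.
Position 7: Doviken has h, Radeni has f. Radeni preserves f here (none of its changes turn any other segment into f), so the proto-segment is *f.
Continuing position by position gives *zulmunfeb; check it forward:
Doviken: *zulmunfeb > zulmunheb > zulmunhep  (by unconditioned shift, unconditioned shift)
Radeni: *zulmunfeb > zulmunfev > zulmunfiv  (by unconditioned shift, vowel merger)
*zulmunfeb is the unique common source.

*zulmunfeb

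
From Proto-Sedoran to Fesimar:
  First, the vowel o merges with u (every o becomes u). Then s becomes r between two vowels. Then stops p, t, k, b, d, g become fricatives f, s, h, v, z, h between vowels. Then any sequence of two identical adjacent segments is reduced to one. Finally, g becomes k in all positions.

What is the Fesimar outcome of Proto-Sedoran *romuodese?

rumuzere

Fesimar: *romuodese > rumuudese > rumuudere > rumuuzere > rumuzere  (by vowel merger, rhotacism, intervocalic lenition, degemination)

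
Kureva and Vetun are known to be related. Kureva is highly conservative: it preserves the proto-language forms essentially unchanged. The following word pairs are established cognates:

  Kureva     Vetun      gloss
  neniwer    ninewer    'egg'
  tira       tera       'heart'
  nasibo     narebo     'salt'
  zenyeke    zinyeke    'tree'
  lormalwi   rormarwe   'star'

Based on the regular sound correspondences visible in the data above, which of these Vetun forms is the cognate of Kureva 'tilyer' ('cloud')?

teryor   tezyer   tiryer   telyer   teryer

teryer

neniwer ~ ninewer — Kureva i corresponds to Vetun e after a consonant, before a consonant other than r, m, n, p, b, f, v.
lormalwi ~ rormarwe — Kureva l corresponds to Vetun r after a vowel, before a consonant other than r, m, n, p, b, f, v.
Applying these to Kureva 'tilyer':
  tilyer → telyer   (i→e after a consonant, before a consonant other than r, m, n, p, b, f, v)
  telyer → teryer   (l→r after a vowel, before a consonant other than r, m, n, p, b, f, v)
So the Vetun cognate is 'teryer'.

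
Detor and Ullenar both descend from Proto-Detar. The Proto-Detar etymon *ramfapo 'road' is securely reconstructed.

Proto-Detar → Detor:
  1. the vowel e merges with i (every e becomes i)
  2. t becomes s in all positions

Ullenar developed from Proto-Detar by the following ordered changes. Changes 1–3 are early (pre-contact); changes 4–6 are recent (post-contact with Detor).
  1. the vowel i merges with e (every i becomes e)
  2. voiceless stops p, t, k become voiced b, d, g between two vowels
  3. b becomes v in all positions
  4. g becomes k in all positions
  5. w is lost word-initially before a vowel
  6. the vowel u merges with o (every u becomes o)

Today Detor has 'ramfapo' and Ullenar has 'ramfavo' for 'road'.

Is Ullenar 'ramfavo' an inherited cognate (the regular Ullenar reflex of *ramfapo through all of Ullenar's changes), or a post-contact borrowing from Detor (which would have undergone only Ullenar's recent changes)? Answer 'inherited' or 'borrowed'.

inherited

If inherited, *ramfapo would pass through all of Ullenar's changes:
Ullenar: *ramfapo
  ramfapo (rule 1 does not apply)
  ramfapo → ramfabo   [intervocalic voicing]
  ramfabo → ramfavo   [unconditioned shift]
  ramfavo (rule 4 does not apply)
  ramfavo (rule 5 does not apply)
  ramfavo (rule 6 does not apply)
  giving Ullenar ramfavo.
If borrowed from Detor 'ramfapo' after the early changes, it would undergo only the recent ones:
  rule 4 (unconditioned shift): no change (ramfapo)
  rule 5 (glide loss): no change (ramfapo)
  rule 6 (vowel merger): no change (ramfapo)
  ⇒ as a loan: ramfapo
Ullenar 'ramfavo' matches the inherited outcome exactly, so it is an inherited cognate, not a loan.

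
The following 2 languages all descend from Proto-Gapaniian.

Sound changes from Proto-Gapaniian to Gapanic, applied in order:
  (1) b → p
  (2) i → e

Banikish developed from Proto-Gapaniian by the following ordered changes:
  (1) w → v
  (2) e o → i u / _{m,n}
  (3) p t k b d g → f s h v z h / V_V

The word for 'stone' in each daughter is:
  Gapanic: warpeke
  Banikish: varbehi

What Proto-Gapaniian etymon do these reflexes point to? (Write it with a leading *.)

*warbeki

Position 4: Gapanic has p, Banikish has b. Banikish preserves b here (none of its changes turn any other segment into b), so the proto-segment is *b.
Position 1: Gapanic has w, Banikish has v. Gapanic preserves w here (none of its changes turn any other segment into w), so the proto-segment is *w.
Verify the candidate proto-form against each daughter:
Gapanic: *warbeki > warpeki > warpeke  (by unconditioned shift, vowel merger)
Banikish: start from *warbeki.
  rule 1 (unconditioned shift): warbeki → varbeki
  rule 2: no change — varbeki
  rule 3 (intervocalic lenition): varbeki → varbehi
  ⇒ Banikish varbehi
No other proto-form is consistent with every reflex, so the reconstruction is *warbeki.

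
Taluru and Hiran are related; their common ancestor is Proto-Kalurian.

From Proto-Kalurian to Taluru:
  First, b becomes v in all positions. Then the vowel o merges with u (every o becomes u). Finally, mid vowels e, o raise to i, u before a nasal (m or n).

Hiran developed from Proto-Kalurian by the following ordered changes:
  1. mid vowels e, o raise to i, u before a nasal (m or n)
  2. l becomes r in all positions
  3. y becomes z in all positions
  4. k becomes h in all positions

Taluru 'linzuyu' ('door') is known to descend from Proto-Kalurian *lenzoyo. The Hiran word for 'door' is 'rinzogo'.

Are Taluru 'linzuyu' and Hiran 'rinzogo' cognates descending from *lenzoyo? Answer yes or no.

Derive the expected Hiran reflex of *lenzoyo:
Hiran: *lenzoyo
  lenzoyo → linzoyo   [pre-nasal raising]
  linzoyo → rinzoyo   [unconditioned shift]
  rinzoyo → rinzozo   [unconditioned shift]
  rinzozo (rule 4 does not apply)
  giving Hiran rinzozo.
The regular Hiran reflex would be 'rinzozo', but the attested form is 'rinzogo'. The correspondence is irregular, so they are not cognates (the Hiran form has a different source).

no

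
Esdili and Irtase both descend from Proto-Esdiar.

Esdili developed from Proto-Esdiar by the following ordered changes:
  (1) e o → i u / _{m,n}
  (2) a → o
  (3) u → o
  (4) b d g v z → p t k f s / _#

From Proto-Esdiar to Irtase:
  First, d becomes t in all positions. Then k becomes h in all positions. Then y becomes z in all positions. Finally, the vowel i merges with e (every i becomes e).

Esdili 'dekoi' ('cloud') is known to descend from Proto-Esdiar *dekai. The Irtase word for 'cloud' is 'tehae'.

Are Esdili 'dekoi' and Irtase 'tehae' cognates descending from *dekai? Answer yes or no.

Derive the expected Irtase reflex of *dekai:
Irtase: start from *dekai.
  rule 1 (unconditioned shift): dekai → tekai
  rule 2 (unconditioned shift): tekai → tehai
  rule 3: no change — tehai
  rule 4 (vowel merger): tehai → tehae
  ⇒ Irtase tehae
Irtase 'tehae' matches the regular reflex exactly, so the pair is cognate.

yes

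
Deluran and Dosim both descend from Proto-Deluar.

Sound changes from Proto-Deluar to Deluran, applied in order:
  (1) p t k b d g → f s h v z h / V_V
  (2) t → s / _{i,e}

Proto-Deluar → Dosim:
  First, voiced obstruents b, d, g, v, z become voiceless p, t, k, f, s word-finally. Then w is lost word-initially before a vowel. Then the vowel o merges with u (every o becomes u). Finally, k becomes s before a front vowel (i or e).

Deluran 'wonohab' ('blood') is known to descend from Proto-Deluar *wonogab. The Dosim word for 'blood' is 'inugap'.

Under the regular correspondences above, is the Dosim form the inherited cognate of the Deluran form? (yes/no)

no

Derive the expected Dosim reflex of *wonogab:
Dosim: *wonogab
  wonogab → wonogap   [final devoicing]
  wonogap → onogap   [glide loss]
  onogap → unugap   [vowel merger]
  unugap (rule 4 does not apply)
  giving Dosim unugap.
The regular Dosim reflex would be 'unugap', but the attested form is 'inugap'. The correspondence is irregular, so they are not cognates (the Dosim form has a different source).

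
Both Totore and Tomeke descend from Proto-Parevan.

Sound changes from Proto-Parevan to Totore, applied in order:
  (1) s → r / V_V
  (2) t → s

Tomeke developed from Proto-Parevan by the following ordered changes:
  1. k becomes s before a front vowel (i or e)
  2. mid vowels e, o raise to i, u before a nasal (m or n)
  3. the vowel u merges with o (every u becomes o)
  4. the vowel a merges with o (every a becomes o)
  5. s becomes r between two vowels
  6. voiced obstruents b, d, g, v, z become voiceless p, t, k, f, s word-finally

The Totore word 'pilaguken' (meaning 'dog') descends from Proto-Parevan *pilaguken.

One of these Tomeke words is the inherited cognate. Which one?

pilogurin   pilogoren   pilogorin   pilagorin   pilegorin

Tomeke: start from *pilaguken.
  rule 1 (palatalisation): pilaguken → pilagusen
  rule 2 (pre-nasal raising): pilagusen → pilagusin
  rule 3 (vowel merger): pilagusin → pilagosin
  rule 4 (vowel merger): pilagosin → pilogosin
  rule 5 (rhotacism): pilogosin → pilogorin
  rule 6: no change — pilogorin
  ⇒ Tomeke pilogorin
Only 'pilogorin' matches the regular Tomeke development of *pilaguken.

pilogorin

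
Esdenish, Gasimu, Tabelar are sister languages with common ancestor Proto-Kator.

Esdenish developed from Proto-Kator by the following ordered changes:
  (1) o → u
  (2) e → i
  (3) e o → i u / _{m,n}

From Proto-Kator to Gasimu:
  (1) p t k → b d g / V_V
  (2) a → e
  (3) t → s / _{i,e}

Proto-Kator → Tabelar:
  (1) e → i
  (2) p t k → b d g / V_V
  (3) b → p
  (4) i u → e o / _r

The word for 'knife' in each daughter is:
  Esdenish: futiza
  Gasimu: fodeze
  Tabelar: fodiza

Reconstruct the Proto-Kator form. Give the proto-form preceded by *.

*foteza

Position 6: Esdenish has a, Gasimu has e, Tabelar has a. Esdenish preserves a here (none of its changes turn any other segment into a), so the proto-segment is *a.
Position 4: Esdenish has i, Gasimu has e, Tabelar has i. Taking the neighbouring segments as reconstructed: Esdenish i could go back to *e or *i; Gasimu e could go back to *a or *e; Tabelar i could go back to *e or *i — the one source consistent with every daughter is *e.
This points to *foteza. Verify forward in each daughter:
Esdenish: *foteza > futeza > futiza  (by vowel merger, vowel merger)
Gasimu: *foteza
  foteza → fodeza   [intervocalic voicing]
  fodeza → fodeze   [vowel merger]
  fodeze (rule 3 does not apply)
  giving Gasimu fodeze.
Tabelar: *foteza > fotiza > fodiza  (by vowel merger, intervocalic voicing)
*foteza is the unique common source.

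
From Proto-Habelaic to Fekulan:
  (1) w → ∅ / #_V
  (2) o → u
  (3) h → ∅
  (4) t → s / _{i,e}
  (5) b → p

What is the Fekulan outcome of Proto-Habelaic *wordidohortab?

urdiduurtap

Fekulan: start from *wordidohortab.
  rule 1 (glide loss): wordidohortab → ordidohortab
  rule 2 (vowel merger): ordidohortab → urdiduhurtab
  rule 3 (h-loss): urdiduhurtab → urdiduurtab
  rule 4: no change — urdiduurtab
  rule 5 (unconditioned shift): urdiduurtab → urdiduurtap
  ⇒ Fekulan urdiduurtap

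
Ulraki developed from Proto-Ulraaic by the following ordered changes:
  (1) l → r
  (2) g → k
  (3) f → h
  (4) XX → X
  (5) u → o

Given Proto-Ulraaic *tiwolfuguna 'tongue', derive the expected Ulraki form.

tiworhokona

Ulraki: *tiwolfuguna
  tiwolfuguna → tiworfuguna   [unconditioned shift]
  tiworfuguna → tiworfukuna   [unconditioned shift]
  tiworfukuna → tiworhukuna   [unconditioned shift]
  tiworhukuna (rule 4 does not apply)
  tiworhukuna → tiworhokona   [vowel merger]
  giving Ulraki tiworhokona.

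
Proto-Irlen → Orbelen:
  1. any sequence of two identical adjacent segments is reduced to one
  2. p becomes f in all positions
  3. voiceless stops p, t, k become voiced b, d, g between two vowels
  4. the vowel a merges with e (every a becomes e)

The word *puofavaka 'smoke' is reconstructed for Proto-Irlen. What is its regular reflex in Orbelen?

fuofevege

Orbelen: *puofavaka > fuofavaka > fuofavaga > fuofevege  (by unconditioned shift, intervocalic voicing, vowel merger)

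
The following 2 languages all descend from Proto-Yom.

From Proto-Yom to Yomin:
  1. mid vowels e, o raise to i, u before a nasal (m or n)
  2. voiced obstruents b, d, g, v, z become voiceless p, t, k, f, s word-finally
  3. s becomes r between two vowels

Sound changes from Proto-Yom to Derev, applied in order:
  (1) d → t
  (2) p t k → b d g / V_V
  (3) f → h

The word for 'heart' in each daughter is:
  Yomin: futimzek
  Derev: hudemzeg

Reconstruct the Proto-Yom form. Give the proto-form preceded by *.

Position 3: Yomin has t, Derev has d. Taking the neighbouring segments as reconstructed: Yomin t can only go back to *t; Derev d could go back to *t or *d — the one source consistent with every daughter is *t.
Position 4: Yomin has i, Derev has e. Derev preserves e here (none of its changes turn any other segment into e), so the proto-segment is *e.
Continuing position by position gives *futemzeg; check it forward:
Yomin: *futemzeg
  futemzeg → futimzeg   [pre-nasal raising]
  futimzeg → futimzek   [final devoicing]
  futimzek (rule 3 does not apply)
  giving Yomin futimzek.
Derev: *futemzeg > fudemzeg > hudemzeg  (by intervocalic voicing, unconditioned shift)
Only *futemzeg yields all of Yomin futimzek, Derev hudemzeg.

*futemzeg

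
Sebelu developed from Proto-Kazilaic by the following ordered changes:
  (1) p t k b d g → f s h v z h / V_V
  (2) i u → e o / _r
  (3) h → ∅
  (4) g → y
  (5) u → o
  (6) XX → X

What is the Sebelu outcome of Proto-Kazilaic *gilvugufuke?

Sebelu: *gilvugufuke
  gilvugufuke → gilvuhufuhe   [intervocalic lenition]
  gilvuhufuhe (rule 2 does not apply)
  gilvuhufuhe → gilvuufue   [h-loss]
  gilvuufue → yilvuufue   [unconditioned shift]
  yilvuufue → yilvoofoe   [vowel merger]
  yilvoofoe → yilvofoe   [degemination]
  giving Sebelu yilvofoe.

yilvofoe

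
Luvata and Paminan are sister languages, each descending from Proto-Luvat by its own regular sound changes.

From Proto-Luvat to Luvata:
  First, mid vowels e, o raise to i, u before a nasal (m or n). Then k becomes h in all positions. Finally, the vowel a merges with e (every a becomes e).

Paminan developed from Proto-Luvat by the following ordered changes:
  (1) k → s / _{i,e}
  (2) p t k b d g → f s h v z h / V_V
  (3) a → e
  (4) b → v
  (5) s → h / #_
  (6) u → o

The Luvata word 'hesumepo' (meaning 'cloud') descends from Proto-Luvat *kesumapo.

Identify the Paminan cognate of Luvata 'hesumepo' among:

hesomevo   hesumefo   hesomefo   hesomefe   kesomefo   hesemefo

hesomefo

Paminan: *kesumapo
  kesumapo → sesumapo   [palatalisation]
  sesumapo → sesumafo   [intervocalic lenition]
  sesumafo → sesumefo   [vowel merger]
  sesumefo (rule 4 does not apply)
  sesumefo → hesumefo   [debuccalisation]
  hesumefo → hesomefo   [vowel merger]
  giving Paminan hesomefo.
Among the options, 'hesomefo' alone shows every Paminan change applied in order.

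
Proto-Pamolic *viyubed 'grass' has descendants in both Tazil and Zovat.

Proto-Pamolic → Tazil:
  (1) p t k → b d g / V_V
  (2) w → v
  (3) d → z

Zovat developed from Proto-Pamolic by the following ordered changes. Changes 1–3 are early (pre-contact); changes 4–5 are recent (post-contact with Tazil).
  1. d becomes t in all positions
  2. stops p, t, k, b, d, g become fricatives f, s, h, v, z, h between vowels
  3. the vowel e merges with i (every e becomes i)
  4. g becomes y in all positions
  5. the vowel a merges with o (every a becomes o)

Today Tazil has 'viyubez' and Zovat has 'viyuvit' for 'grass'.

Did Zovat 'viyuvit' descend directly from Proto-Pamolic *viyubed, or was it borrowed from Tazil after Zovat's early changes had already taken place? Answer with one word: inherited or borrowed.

inherited

If inherited, *viyubed would pass through all of Zovat's changes:
Zovat: *viyubed > viyubet > viyuvet > viyuvit  (by unconditioned shift, intervocalic lenition, vowel merger)
If borrowed from Tazil 'viyubez' after the early changes, it would undergo only the recent ones:
  rule 4 (unconditioned shift): no change (viyubez)
  rule 5 (vowel merger): no change (viyubez)
  ⇒ as a loan: viyubez
Zovat 'viyuvit' matches the inherited outcome exactly, so it is an inherited cognate, not a loan.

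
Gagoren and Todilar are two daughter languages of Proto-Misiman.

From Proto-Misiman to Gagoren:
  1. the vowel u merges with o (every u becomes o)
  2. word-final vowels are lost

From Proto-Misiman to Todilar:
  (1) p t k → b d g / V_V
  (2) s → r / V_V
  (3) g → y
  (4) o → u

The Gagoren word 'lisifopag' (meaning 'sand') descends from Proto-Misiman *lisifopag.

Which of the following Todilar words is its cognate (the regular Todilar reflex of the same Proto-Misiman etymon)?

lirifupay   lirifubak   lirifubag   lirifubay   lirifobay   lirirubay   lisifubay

Todilar: *lisifopag > lisifobag > lirifobag > lirifobay > lirifubay  (by intervocalic voicing, rhotacism, unconditioned shift, vowel merger)
Only 'lirifubay' matches the regular Todilar development of *lisifopag.

lirifubay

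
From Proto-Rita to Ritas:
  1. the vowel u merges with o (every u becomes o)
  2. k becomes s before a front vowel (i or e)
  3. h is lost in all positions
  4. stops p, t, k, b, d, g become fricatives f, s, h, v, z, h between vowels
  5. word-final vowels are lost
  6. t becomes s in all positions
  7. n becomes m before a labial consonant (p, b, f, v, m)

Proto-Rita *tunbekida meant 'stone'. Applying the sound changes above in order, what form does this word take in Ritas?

sombesiz

Ritas: *tunbekida
  tunbekida → tonbekida   [vowel merger]
  tonbekida → tonbesida   [palatalisation]
  tonbesida (rule 3 does not apply)
  tonbesida → tonbesiza   [intervocalic lenition]
  tonbesiza → tonbesiz   [apocope]
  tonbesiz → sonbesiz   [unconditioned shift]
  sonbesiz → sombesiz   [nasal place assimilation]
  giving Ritas sombesiz.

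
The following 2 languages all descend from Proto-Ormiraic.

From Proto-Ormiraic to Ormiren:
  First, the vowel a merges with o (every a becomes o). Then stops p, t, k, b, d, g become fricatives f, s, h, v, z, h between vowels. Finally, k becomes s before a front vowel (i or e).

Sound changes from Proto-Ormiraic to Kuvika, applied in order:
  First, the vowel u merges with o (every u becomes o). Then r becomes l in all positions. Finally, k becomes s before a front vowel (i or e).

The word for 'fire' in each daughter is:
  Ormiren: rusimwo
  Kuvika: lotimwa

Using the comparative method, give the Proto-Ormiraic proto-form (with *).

Position 2: Ormiren has u, Kuvika has o. Ormiren preserves u here (none of its changes turn any other segment into u), so the proto-segment is *u.
Position 1: Ormiren has r, Kuvika has l. Ormiren preserves r here (none of its changes turn any other segment into r), so the proto-segment is *r.
Position 3: Ormiren has s, Kuvika has t. Kuvika preserves t here (none of its changes turn any other segment into t), so the proto-segment is *t.
This points to *rutimwa. Verify forward in each daughter:
Ormiren: *rutimwa
  rutimwa → rutimwo   [vowel merger]
  rutimwo → rusimwo   [intervocalic lenition]
  rusimwo (rule 3 does not apply)
  giving Ormiren rusimwo.
Kuvika: *rutimwa
  rutimwa → rotimwa   [vowel merger]
  rotimwa → lotimwa   [unconditioned shift]
  lotimwa (rule 3 does not apply)
  giving Kuvika lotimwa.
No other proto-form is consistent with every reflex, so the reconstruction is *rutimwa.

*rutimwa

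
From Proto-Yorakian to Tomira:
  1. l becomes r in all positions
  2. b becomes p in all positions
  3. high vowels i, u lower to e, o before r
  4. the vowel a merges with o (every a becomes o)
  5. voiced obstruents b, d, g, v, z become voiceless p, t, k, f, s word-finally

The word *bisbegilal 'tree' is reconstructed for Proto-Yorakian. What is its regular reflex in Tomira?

pispegeror

Tomira: *bisbegilal
  bisbegilal → bisbegirar   [unconditioned shift]
  bisbegirar → pispegirar   [unconditioned shift]
  pispegirar → pispegerar   [pre-rhotic lowering]
  pispegerar → pispegeror   [vowel merger]
  pispegeror (rule 5 does not apply)
  giving Tomira pispegeror.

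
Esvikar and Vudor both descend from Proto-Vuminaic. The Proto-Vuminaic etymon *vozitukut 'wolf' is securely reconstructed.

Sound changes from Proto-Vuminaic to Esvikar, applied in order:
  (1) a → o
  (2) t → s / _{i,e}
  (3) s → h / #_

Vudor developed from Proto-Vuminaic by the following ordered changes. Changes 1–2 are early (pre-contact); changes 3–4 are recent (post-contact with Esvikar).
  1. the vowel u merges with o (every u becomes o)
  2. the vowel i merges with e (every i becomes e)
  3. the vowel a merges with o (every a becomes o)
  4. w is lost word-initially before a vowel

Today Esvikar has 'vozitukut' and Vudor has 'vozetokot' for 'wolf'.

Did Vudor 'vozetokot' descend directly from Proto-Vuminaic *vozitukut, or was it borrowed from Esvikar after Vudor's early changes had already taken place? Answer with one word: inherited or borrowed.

If inherited, *vozitukut would pass through all of Vudor's changes:
Vudor: *vozitukut
  vozitukut → vozitokot   [vowel merger]
  vozitokot → vozetokot   [vowel merger]
  vozetokot (rule 3 does not apply)
  vozetokot (rule 4 does not apply)
  giving Vudor vozetokot.
If borrowed from Esvikar 'vozitukut' after the early changes, it would undergo only the recent ones:
  rule 3 (vowel merger): no change (vozitukut)
  rule 4 (glide loss): no change (vozitukut)
  ⇒ as a loan: vozitukut
Vudor 'vozetokot' matches the inherited outcome exactly, so it is an inherited cognate, not a loan.

inherited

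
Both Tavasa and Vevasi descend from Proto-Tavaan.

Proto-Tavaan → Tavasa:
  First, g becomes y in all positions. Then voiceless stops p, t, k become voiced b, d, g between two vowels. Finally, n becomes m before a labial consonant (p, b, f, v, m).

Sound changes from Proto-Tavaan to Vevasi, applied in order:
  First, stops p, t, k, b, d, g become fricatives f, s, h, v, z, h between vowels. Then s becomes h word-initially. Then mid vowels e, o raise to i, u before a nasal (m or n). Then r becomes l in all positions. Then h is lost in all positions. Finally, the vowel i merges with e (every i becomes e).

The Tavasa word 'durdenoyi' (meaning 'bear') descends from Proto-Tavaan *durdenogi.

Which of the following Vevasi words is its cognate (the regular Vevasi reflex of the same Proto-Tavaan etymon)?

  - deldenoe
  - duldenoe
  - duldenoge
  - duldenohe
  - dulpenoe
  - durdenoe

duldenoe

Vevasi: *durdenogi
  durdenogi → durdenohi   [intervocalic lenition]
  durdenohi (rule 2 does not apply)
  durdenohi → durdinohi   [pre-nasal raising]
  durdinohi → duldinohi   [unconditioned shift]
  duldinohi → duldinoi   [h-loss]
  duldinoi → duldenoe   [vowel merger]
  giving Vevasi duldenoe.
Among the options, 'duldenoe' alone shows every Vevasi change applied in order.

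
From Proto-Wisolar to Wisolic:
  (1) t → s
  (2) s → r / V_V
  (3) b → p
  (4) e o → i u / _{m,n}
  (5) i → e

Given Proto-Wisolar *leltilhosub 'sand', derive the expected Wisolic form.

Wisolic: start from *leltilhosub.
  rule 1 (unconditioned shift): leltilhosub → lelsilhosub
  rule 2 (rhotacism): lelsilhosub → lelsilhorub
  rule 3 (unconditioned shift): lelsilhorub → lelsilhorup
  rule 4: no change — lelsilhorup
  rule 5 (vowel merger): lelsilhorup → lelselhorup
  ⇒ Wisolic lelselhorup

lelselhorup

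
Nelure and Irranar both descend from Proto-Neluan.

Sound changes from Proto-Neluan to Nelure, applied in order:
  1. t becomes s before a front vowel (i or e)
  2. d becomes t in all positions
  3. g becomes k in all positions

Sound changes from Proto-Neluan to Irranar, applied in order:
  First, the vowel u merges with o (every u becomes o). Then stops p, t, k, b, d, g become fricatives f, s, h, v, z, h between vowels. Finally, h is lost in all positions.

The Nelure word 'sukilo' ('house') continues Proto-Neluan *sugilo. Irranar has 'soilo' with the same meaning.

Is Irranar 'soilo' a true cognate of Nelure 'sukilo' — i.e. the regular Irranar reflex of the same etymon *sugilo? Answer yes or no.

Derive the expected Irranar reflex of *sugilo:
Irranar: *sugilo > sogilo > sohilo > soilo  (by vowel merger, intervocalic lenition, h-loss)
Irranar 'soilo' matches the regular reflex exactly, so the pair is cognate.

yes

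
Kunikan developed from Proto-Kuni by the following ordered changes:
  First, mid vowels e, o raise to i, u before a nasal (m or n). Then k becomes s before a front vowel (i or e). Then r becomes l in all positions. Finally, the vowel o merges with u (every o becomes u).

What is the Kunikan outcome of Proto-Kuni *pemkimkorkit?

Kunikan: *pemkimkorkit
  pemkimkorkit → pimkimkorkit   [pre-nasal raising]
  pimkimkorkit → pimsimkorsit   [palatalisation]
  pimsimkorsit → pimsimkolsit   [unconditioned shift]
  pimsimkolsit → pimsimkulsit   [vowel merger]
  giving Kunikan pimsimkulsit.

pimsimkulsit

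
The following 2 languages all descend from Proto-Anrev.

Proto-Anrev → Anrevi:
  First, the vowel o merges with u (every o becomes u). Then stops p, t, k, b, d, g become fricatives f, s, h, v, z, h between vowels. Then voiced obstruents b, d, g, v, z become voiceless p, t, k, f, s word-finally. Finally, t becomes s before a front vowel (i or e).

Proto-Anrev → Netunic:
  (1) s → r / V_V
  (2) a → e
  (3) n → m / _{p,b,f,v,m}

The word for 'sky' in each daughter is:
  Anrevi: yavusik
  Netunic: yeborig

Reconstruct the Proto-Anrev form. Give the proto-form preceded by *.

Position 2: Anrevi has a, Netunic has e. Anrevi preserves a here (none of its changes turn any other segment into a), so the proto-segment is *a.
Position 3: Anrevi has v, Netunic has b. Netunic preserves b here (none of its changes turn any other segment into b), so the proto-segment is *b.
Verify the candidate proto-form against each daughter:
Anrevi: *yabosig > yabusig > yavusig > yavusik  (by vowel merger, intervocalic lenition, final devoicing)
Netunic: start from *yabosig.
  rule 1 (rhotacism): yabosig → yaborig
  rule 2 (vowel merger): yaborig → yeborig
  rule 3: no change — yeborig
  ⇒ Netunic yeborig
Only *yabosig yields all of Anrevi yavusik, Netunic yeborig.

*yabosig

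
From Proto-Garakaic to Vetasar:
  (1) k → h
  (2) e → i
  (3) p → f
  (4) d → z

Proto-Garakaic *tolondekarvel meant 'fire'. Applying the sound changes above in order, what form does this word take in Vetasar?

Vetasar: *tolondekarvel > tolondeharvel > tolondiharvil > tolonziharvil  (by unconditioned shift, vowel merger, unconditioned shift)

tolonziharvil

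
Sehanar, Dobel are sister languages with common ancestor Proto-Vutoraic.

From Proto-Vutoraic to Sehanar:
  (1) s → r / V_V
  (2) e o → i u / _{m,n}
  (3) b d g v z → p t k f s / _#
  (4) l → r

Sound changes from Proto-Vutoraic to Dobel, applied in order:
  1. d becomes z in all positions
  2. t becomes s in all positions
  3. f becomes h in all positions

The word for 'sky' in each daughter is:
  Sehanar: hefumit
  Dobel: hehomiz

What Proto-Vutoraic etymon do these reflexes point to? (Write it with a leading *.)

*hefomid

Position 4: Sehanar has u, Dobel has o. Dobel preserves o here (none of its changes turn any other segment into o), so the proto-segment is *o.
Position 3: Sehanar has f, Dobel has h. Taking the neighbouring segments as reconstructed: Sehanar f can only go back to *f; Dobel h could go back to *f or *h — the one source consistent with every daughter is *f.
This points to *hefomid. Verify forward in each daughter:
Sehanar: *hefomid > hefumid > hefumit  (by pre-nasal raising, final devoicing)
Dobel: start from *hefomid.
  rule 1 (unconditioned shift): hefomid → hefomiz
  rule 2: no change — hefomiz
  rule 3 (unconditioned shift): hefomiz → hehomiz
  ⇒ Dobel hehomiz
*hefomid is the unique common source.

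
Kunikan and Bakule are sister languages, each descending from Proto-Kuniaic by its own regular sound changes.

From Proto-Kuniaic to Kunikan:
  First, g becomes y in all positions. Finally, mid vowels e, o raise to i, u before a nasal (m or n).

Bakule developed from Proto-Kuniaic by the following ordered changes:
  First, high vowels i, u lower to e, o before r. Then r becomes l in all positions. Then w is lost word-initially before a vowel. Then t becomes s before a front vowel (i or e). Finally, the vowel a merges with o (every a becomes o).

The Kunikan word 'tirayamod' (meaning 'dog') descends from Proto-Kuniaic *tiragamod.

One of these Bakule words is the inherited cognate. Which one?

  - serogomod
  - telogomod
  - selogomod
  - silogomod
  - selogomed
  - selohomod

Bakule: *tiragamod > teragamod > telagamod > selagamod > selogomod  (by pre-rhotic lowering, unconditioned shift, palatalisation, vowel merger)
The other candidates each miss or misapply at least one Bakule change.

selogomod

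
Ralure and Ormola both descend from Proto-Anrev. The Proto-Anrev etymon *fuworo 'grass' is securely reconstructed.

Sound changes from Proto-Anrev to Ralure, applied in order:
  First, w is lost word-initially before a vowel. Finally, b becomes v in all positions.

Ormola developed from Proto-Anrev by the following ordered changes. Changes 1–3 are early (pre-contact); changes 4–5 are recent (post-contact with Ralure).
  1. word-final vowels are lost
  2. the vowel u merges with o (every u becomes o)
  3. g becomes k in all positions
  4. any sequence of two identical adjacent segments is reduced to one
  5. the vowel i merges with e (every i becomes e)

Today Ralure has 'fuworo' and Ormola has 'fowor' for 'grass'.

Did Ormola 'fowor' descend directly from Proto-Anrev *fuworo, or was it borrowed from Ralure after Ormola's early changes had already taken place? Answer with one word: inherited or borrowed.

If inherited, *fuworo would pass through all of Ormola's changes:
Ormola: start from *fuworo.
  rule 1 (apocope): fuworo → fuwor
  rule 2 (vowel merger): fuwor → fowor
  rule 3: no change — fowor
  rule 4: no change — fowor
  rule 5: no change — fowor
  ⇒ Ormola fowor
If borrowed from Ralure 'fuworo' after the early changes, it would undergo only the recent ones:
  rule 4 (degemination): no change (fuworo)
  rule 5 (vowel merger): no change (fuworo)
  ⇒ as a loan: fuworo
Ormola 'fowor' matches the inherited outcome exactly, so it is an inherited cognate, not a loan.

inherited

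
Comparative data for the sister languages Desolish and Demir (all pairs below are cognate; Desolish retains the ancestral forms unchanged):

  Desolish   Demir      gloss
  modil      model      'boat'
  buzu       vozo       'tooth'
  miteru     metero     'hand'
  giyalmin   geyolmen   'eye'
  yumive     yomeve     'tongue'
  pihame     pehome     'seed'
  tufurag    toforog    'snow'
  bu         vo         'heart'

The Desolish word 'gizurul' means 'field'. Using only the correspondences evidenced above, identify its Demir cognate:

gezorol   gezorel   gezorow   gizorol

modil ~ model, miteru ~ metero — Desolish i corresponds to Demir e after a consonant, before a consonant other than r, m, n, p, b, f, v.
tufurag ~ toforog — Desolish u corresponds to Demir o after a consonant, before r.
buzu ~ vozo — Desolish u corresponds to Demir o after a consonant, before a consonant other than r, m, n, p, b, f, v.
Applying these to Desolish 'gizurul':
  gizurul → gezurul   (i→e after a consonant, before a consonant other than r, m, n, p, b, f, v)
  gezurul → gezorul   (u→o after a consonant, before r)
  gezorul → gezorol   (u→o after a consonant, before a consonant other than r, m, n, p, b, f, v)
So the Demir cognate is 'gezorol'.

gezorol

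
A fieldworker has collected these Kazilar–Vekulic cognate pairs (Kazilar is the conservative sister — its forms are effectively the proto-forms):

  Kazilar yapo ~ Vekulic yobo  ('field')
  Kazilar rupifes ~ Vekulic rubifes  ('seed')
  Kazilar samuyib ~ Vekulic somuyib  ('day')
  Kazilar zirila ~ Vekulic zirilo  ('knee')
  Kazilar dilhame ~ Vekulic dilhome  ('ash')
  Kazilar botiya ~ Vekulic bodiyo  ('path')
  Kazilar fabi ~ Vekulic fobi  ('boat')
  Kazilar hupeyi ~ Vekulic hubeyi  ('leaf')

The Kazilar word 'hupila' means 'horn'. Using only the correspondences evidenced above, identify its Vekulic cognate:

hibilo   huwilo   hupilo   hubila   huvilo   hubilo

hubilo

rupifes ~ rubifes — Kazilar p corresponds to Vekulic b between vowels (before a front vowel).
zirila ~ zirilo, botiya ~ bodiyo — Kazilar a corresponds to Vekulic o word-finally.
Applying these to Kazilar 'hupila':
  hupila → hubila   (p→b between vowels (before a front vowel))
  hubila → hubilo   (a→o word-finally)
So the Vekulic cognate is 'hubilo'.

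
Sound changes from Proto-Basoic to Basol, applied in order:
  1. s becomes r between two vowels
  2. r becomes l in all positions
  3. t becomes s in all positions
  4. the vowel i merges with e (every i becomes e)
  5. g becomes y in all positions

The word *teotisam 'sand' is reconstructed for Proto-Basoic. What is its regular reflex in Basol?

seoselam

Basol: start from *teotisam.
  rule 1 (rhotacism): teotisam → teotiram
  rule 2 (unconditioned shift): teotiram → teotilam
  rule 3 (unconditioned shift): teotilam → seosilam
  rule 4 (vowel merger): seosilam → seoselam
  rule 5: no change — seoselam
  ⇒ Basol seoselam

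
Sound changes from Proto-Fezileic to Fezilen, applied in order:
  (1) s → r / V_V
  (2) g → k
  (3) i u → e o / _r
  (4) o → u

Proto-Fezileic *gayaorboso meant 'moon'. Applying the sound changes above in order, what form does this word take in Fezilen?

kayaurburu

Fezilen: *gayaorboso
  gayaorboso → gayaorboro   [rhotacism]
  gayaorboro → kayaorboro   [unconditioned shift]
  kayaorboro (rule 3 does not apply)
  kayaorboro → kayaurburu   [vowel merger]
  giving Fezilen kayaurburu.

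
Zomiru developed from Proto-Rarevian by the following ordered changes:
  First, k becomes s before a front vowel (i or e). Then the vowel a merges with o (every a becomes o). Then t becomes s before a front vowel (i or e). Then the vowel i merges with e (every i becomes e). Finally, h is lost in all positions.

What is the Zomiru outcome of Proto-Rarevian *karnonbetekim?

Zomiru: *karnonbetekim > karnonbetesim > kornonbetesim > kornonbesesim > kornonbesesem  (by palatalisation, vowel merger, palatalisation, vowel merger)

kornonbesesem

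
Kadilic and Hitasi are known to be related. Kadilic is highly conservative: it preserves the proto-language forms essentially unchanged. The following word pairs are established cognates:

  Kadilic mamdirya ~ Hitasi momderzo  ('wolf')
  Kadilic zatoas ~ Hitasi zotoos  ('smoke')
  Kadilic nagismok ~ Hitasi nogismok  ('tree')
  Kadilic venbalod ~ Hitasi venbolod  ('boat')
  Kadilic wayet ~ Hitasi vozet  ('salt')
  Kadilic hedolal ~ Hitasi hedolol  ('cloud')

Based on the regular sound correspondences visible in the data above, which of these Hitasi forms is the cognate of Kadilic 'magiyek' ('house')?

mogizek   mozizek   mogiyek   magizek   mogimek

zatoas ~ zotoos, nagismok ~ nogismok — Kadilic a corresponds to Hitasi o after a consonant, before a consonant other than r, m, n, p, b, f, v.
wayet ~ vozet — Kadilic y corresponds to Hitasi z between vowels (before a front vowel).
Applying these to Kadilic 'magiyek':
  magiyek → mogiyek   (a→o after a consonant, before a consonant other than r, m, n, p, b, f, v)
  mogiyek → mogizek   (y→z between vowels (before a front vowel))
So the Hitasi cognate is 'mogizek'.

mogizek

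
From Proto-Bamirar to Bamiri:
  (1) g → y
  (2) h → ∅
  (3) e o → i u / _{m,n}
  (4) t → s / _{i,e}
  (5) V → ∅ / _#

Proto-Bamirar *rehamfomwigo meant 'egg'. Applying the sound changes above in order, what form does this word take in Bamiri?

Bamiri: start from *rehamfomwigo.
  rule 1 (unconditioned shift): rehamfomwigo → rehamfomwiyo
  rule 2 (h-loss): rehamfomwiyo → reamfomwiyo
  rule 3 (pre-nasal raising): reamfomwiyo → reamfumwiyo
  rule 4: no change — reamfumwiyo
  rule 5 (apocope): reamfumwiyo → reamfumwiy
  ⇒ Bamiri reamfumwiy

reamfumwiy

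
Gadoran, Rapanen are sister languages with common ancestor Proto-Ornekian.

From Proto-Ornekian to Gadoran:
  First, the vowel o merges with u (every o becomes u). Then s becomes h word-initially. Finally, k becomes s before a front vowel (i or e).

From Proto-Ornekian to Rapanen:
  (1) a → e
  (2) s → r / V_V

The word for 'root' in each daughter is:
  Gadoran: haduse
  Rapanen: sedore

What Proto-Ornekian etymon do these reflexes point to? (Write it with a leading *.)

*sadose

Position 5: Gadoran has s, Rapanen has r. Taking the neighbouring segments as reconstructed: Gadoran s could go back to *k or *s; Rapanen r could go back to *s or *r — the one source consistent with every daughter is *s.
Position 1: Gadoran has h, Rapanen has s. Rapanen preserves s here (none of its changes turn any other segment into s), so the proto-segment is *s.
Position 2: Gadoran has a, Rapanen has e. Gadoran preserves a here (none of its changes turn any other segment into a), so the proto-segment is *a.
Verify the candidate proto-form against each daughter:
Gadoran: start from *sadose.
  rule 1 (vowel merger): sadose → saduse
  rule 2 (debuccalisation): saduse → haduse
  rule 3: no change — haduse
  ⇒ Gadoran haduse
Rapanen: start from *sadose.
  rule 1 (vowel merger): sadose → sedose
  rule 2 (rhotacism): sedose → sedore
  ⇒ Rapanen sedore
Only *sadose yields all of Gadoran haduse, Rapanen sedore.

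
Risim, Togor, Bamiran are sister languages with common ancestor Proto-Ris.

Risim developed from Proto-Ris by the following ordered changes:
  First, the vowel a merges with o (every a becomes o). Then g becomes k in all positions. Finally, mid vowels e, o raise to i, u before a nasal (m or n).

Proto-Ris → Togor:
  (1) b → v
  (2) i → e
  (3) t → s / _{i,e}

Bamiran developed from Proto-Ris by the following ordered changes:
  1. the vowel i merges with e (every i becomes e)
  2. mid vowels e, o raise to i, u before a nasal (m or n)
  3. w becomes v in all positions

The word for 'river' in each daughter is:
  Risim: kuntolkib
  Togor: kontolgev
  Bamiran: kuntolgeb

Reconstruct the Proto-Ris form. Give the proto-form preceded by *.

*kontolgib

Position 7: Risim has k, Togor has g, Bamiran has g. Togor preserves g here (none of its changes turn any other segment into g), so the proto-segment is *g.
Position 2: Risim has u, Togor has o, Bamiran has u. Togor preserves o here (none of its changes turn any other segment into o), so the proto-segment is *o.
Position 8: Risim has i, Togor has e, Bamiran has e. Taking the neighbouring segments as reconstructed: Risim i can only go back to *i; Togor e could go back to *e or *i; Bamiran e could go back to *e or *i — the one source consistent with every daughter is *i.
Verify the candidate proto-form against each daughter:
Risim: start from *kontolgib.
  rule 1: no change — kontolgib
  rule 2 (unconditioned shift): kontolgib → kontolkib
  rule 3 (pre-nasal raising): kontolkib → kuntolkib
  ⇒ Risim kuntolkib
Togor: start from *kontolgib.
  rule 1 (unconditioned shift): kontolgib → kontolgiv
  rule 2 (vowel merger): kontolgiv → kontolgev
  rule 3: no change — kontolgev
  ⇒ Togor kontolgev
Bamiran: *kontolgib
  kontolgib → kontolgeb   [vowel merger]
  kontolgeb → kuntolgeb   [pre-nasal raising]
  kuntolgeb (rule 3 does not apply)
  giving Bamiran kuntolgeb.
Only *kontolgib yields all of Risim kuntolkib, Togor kontolgev, Bamiran kuntolgeb.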